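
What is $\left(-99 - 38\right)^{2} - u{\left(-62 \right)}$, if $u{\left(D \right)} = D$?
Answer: $18831$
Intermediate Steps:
$\left(-99 - 38\right)^{2} - u{\left(-62 \right)} = \left(-99 - 38\right)^{2} - -62 = \left(-137\right)^{2} + 62 = 18769 + 62 = 18831$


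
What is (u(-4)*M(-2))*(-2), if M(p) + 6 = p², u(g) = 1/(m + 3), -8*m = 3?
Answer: 32/21 ≈ 1.5238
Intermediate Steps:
m = -3/8 (m = -⅛*3 = -3/8 ≈ -0.37500)
u(g) = 8/21 (u(g) = 1/(-3/8 + 3) = 1/(21/8) = 8/21)
M(p) = -6 + p²
(u(-4)*M(-2))*(-2) = (8*(-6 + (-2)²)/21)*(-2) = (8*(-6 + 4)/21)*(-2) = ((8/21)*(-2))*(-2) = -16/21*(-2) = 32/21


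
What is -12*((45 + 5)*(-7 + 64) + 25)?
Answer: -34500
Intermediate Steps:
-12*((45 + 5)*(-7 + 64) + 25) = -12*(50*57 + 25) = -12*(2850 + 25) = -12*2875 = -34500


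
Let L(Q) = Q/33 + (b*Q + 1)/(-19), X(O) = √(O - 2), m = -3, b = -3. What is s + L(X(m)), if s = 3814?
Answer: 72465/19 + 118*I*√5/627 ≈ 3813.9 + 0.42082*I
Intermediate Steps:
X(O) = √(-2 + O)
L(Q) = -1/19 + 118*Q/627 (L(Q) = Q/33 + (-3*Q + 1)/(-19) = Q*(1/33) + (1 - 3*Q)*(-1/19) = Q/33 + (-1/19 + 3*Q/19) = -1/19 + 118*Q/627)
s + L(X(m)) = 3814 + (-1/19 + 118*√(-2 - 3)/627) = 3814 + (-1/19 + 118*√(-5)/627) = 3814 + (-1/19 + 118*(I*√5)/627) = 3814 + (-1/19 + 118*I*√5/627) = 72465/19 + 118*I*√5/627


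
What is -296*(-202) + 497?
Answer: 60289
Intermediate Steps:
-296*(-202) + 497 = 59792 + 497 = 60289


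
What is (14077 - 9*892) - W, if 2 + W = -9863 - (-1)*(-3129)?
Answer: 19043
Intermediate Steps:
W = -12994 (W = -2 + (-9863 - (-1)*(-3129)) = -2 + (-9863 - 1*3129) = -2 + (-9863 - 3129) = -2 - 12992 = -12994)
(14077 - 9*892) - W = (14077 - 9*892) - 1*(-12994) = (14077 - 1*8028) + 12994 = (14077 - 8028) + 12994 = 6049 + 12994 = 19043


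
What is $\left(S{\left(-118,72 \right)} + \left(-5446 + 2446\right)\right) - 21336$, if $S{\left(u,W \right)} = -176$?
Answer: $-24512$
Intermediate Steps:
$\left(S{\left(-118,72 \right)} + \left(-5446 + 2446\right)\right) - 21336 = \left(-176 + \left(-5446 + 2446\right)\right) - 21336 = \left(-176 - 3000\right) - 21336 = -3176 - 21336 = -24512$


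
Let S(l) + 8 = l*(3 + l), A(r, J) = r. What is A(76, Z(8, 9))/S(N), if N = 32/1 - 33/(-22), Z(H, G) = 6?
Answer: 304/4859 ≈ 0.062564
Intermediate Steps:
N = 67/2 (N = 32*1 - 33*(-1/22) = 32 + 3/2 = 67/2 ≈ 33.500)
S(l) = -8 + l*(3 + l)
A(76, Z(8, 9))/S(N) = 76/(-8 + (67/2)² + 3*(67/2)) = 76/(-8 + 4489/4 + 201/2) = 76/(4859/4) = 76*(4/4859) = 304/4859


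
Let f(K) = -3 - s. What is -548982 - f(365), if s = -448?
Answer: -549427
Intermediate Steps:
f(K) = 445 (f(K) = -3 - 1*(-448) = -3 + 448 = 445)
-548982 - f(365) = -548982 - 1*445 = -548982 - 445 = -549427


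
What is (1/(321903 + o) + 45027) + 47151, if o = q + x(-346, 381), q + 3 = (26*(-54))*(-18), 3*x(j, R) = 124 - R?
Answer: 95981172105/1041259 ≈ 92178.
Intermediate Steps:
x(j, R) = 124/3 - R/3 (x(j, R) = (124 - R)/3 = 124/3 - R/3)
q = 25269 (q = -3 + (26*(-54))*(-18) = -3 - 1404*(-18) = -3 + 25272 = 25269)
o = 75550/3 (o = 25269 + (124/3 - 1/3*381) = 25269 + (124/3 - 127) = 25269 - 257/3 = 75550/3 ≈ 25183.)
(1/(321903 + o) + 45027) + 47151 = (1/(321903 + 75550/3) + 45027) + 47151 = (1/(1041259/3) + 45027) + 47151 = (3/1041259 + 45027) + 47151 = 46884768996/1041259 + 47151 = 95981172105/1041259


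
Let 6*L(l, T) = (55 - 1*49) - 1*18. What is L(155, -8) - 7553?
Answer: -7555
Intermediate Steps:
L(l, T) = -2 (L(l, T) = ((55 - 1*49) - 1*18)/6 = ((55 - 49) - 18)/6 = (6 - 18)/6 = (1/6)*(-12) = -2)
L(155, -8) - 7553 = -2 - 7553 = -7555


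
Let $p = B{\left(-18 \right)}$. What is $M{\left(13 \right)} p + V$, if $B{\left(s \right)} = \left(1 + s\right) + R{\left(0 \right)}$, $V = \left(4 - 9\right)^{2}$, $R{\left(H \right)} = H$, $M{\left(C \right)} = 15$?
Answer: $-230$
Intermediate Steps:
$V = 25$ ($V = \left(-5\right)^{2} = 25$)
$B{\left(s \right)} = 1 + s$ ($B{\left(s \right)} = \left(1 + s\right) + 0 = 1 + s$)
$p = -17$ ($p = 1 - 18 = -17$)
$M{\left(13 \right)} p + V = 15 \left(-17\right) + 25 = -255 + 25 = -230$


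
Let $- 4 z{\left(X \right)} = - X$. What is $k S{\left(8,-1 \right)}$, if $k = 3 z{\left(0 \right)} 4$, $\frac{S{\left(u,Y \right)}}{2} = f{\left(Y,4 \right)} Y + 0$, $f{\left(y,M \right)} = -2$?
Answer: $0$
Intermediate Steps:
$z{\left(X \right)} = \frac{X}{4}$ ($z{\left(X \right)} = - \frac{\left(-1\right) X}{4} = \frac{X}{4}$)
$S{\left(u,Y \right)} = - 4 Y$ ($S{\left(u,Y \right)} = 2 \left(- 2 Y + 0\right) = 2 \left(- 2 Y\right) = - 4 Y$)
$k = 0$ ($k = 3 \cdot \frac{1}{4} \cdot 0 \cdot 4 = 3 \cdot 0 \cdot 4 = 0 \cdot 4 = 0$)
$k S{\left(8,-1 \right)} = 0 \left(\left(-4\right) \left(-1\right)\right) = 0 \cdot 4 = 0$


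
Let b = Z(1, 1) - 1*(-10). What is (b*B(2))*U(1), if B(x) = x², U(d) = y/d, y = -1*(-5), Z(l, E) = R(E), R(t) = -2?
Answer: 160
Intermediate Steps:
Z(l, E) = -2
y = 5
U(d) = 5/d
b = 8 (b = -2 - 1*(-10) = -2 + 10 = 8)
(b*B(2))*U(1) = (8*2²)*(5/1) = (8*4)*(5*1) = 32*5 = 160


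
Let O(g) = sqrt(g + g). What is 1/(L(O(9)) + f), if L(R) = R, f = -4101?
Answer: -1367/5606061 - sqrt(2)/5606061 ≈ -0.00024410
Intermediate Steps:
O(g) = sqrt(2)*sqrt(g) (O(g) = sqrt(2*g) = sqrt(2)*sqrt(g))
1/(L(O(9)) + f) = 1/(sqrt(2)*sqrt(9) - 4101) = 1/(sqrt(2)*3 - 4101) = 1/(3*sqrt(2) - 4101) = 1/(-4101 + 3*sqrt(2))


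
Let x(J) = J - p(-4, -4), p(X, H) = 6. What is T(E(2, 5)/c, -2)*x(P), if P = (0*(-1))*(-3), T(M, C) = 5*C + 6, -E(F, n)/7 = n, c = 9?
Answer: 24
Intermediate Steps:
E(F, n) = -7*n
T(M, C) = 6 + 5*C
P = 0 (P = 0*(-3) = 0)
x(J) = -6 + J (x(J) = J - 1*6 = J - 6 = -6 + J)
T(E(2, 5)/c, -2)*x(P) = (6 + 5*(-2))*(-6 + 0) = (6 - 10)*(-6) = -4*(-6) = 24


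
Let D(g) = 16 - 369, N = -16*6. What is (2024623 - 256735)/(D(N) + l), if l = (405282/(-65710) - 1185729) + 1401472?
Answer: 58083960240/7076435809 ≈ 8.2081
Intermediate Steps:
N = -96
D(g) = -353
l = 7088033624/32855 (l = (405282*(-1/65710) - 1185729) + 1401472 = (-202641/32855 - 1185729) + 1401472 = -38957328936/32855 + 1401472 = 7088033624/32855 ≈ 2.1574e+5)
(2024623 - 256735)/(D(N) + l) = (2024623 - 256735)/(-353 + 7088033624/32855) = 1767888/(7076435809/32855) = 1767888*(32855/7076435809) = 58083960240/7076435809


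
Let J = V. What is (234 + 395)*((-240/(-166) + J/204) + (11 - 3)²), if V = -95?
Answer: 40708991/996 ≈ 40873.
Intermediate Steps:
J = -95
(234 + 395)*((-240/(-166) + J/204) + (11 - 3)²) = (234 + 395)*((-240/(-166) - 95/204) + (11 - 3)²) = 629*((-240*(-1/166) - 95*1/204) + 8²) = 629*((120/83 - 95/204) + 64) = 629*(16595/16932 + 64) = 629*(1100243/16932) = 40708991/996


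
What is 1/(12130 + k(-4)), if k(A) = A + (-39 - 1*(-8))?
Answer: 1/12095 ≈ 8.2679e-5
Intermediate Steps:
k(A) = -31 + A (k(A) = A + (-39 + 8) = A - 31 = -31 + A)
1/(12130 + k(-4)) = 1/(12130 + (-31 - 4)) = 1/(12130 - 35) = 1/12095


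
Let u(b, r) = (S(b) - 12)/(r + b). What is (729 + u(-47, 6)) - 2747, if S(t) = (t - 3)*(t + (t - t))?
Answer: -85076/41 ≈ -2075.0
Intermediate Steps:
S(t) = t*(-3 + t) (S(t) = (-3 + t)*(t + 0) = (-3 + t)*t = t*(-3 + t))
u(b, r) = (-12 + b*(-3 + b))/(b + r) (u(b, r) = (b*(-3 + b) - 12)/(r + b) = (-12 + b*(-3 + b))/(b + r))
(729 + u(-47, 6)) - 2747 = (729 + (-12 - 47*(-3 - 47))/(-47 + 6)) - 2747 = (729 + (-12 - 47*(-50))/(-41)) - 2747 = (729 - (-12 + 2350)/41) - 2747 = (729 - 1/41*2338) - 2747 = (729 - 2338/41) - 2747 = 27551/41 - 2747 = -85076/41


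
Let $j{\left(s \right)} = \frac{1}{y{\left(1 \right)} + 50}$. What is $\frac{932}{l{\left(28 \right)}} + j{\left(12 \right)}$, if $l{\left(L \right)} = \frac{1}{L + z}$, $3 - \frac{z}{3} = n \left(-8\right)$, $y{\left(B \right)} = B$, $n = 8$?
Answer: $\frac{10884829}{51} \approx 2.1343 \cdot 10^{5}$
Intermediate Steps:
$z = 201$ ($z = 9 - 3 \cdot 8 \left(-8\right) = 9 - -192 = 9 + 192 = 201$)
$l{\left(L \right)} = \frac{1}{201 + L}$ ($l{\left(L \right)} = \frac{1}{L + 201} = \frac{1}{201 + L}$)
$j{\left(s \right)} = \frac{1}{51}$ ($j{\left(s \right)} = \frac{1}{1 + 50} = \frac{1}{51}$)
$\frac{932}{l{\left(28 \right)}} + j{\left(12 \right)} = \frac{932}{\frac{1}{201 + 28}} + \frac{1}{51} = \frac{932}{\frac{1}{229}} + \frac{1}{51} = 932 \frac{1}{\frac{1}{229}} + \frac{1}{51} = 932 \cdot 229 + \frac{1}{51} = 213428 + \frac{1}{51} = \frac{10884829}{51}$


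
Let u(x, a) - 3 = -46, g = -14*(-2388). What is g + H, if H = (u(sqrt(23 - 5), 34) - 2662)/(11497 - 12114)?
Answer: 20630249/617 ≈ 33436.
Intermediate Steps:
g = 33432
u(x, a) = -43 (u(x, a) = 3 - 46 = -43)
H = 2705/617 (H = (-43 - 2662)/(11497 - 12114) = -2705/(-617) = -2705*(-1/617) = 2705/617 ≈ 4.3841)
g + H = 33432 + 2705/617 = 20630249/617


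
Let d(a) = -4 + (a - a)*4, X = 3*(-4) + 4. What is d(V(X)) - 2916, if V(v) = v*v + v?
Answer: -2920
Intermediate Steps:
X = -8 (X = -12 + 4 = -8)
V(v) = v + v² (V(v) = v² + v = v + v²)
d(a) = -4 (d(a) = -4 + 0*4 = -4 + 0 = -4)
d(V(X)) - 2916 = -4 - 2916 = -2920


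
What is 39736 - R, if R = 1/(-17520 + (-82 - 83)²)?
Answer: 385637879/9705 ≈ 39736.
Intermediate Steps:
R = 1/9705 (R = 1/(-17520 + (-165)²) = 1/(-17520 + 27225) = 1/9705 ≈ 0.00010304)
39736 - R = 39736 - 1*1/9705 = 39736 - 1/9705 = 385637879/9705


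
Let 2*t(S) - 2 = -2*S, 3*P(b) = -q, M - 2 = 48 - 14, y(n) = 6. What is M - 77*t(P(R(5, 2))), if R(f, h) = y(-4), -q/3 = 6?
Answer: 421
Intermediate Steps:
q = -18 (q = -3*6 = -18)
R(f, h) = 6
M = 36 (M = 2 + (48 - 14) = 2 + 34 = 36)
P(b) = 6 (P(b) = (-1*(-18))/3 = (⅓)*18 = 6)
t(S) = 1 - S (t(S) = 1 + (-2*S)/2 = 1 - S)
M - 77*t(P(R(5, 2))) = 36 - 77*(1 - 1*6) = 36 - 77*(1 - 6) = 36 - 77*(-5) = 36 + 385 = 421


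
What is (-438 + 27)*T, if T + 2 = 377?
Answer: -154125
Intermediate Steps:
T = 375 (T = -2 + 377 = 375)
(-438 + 27)*T = (-438 + 27)*375 = -411*375 = -154125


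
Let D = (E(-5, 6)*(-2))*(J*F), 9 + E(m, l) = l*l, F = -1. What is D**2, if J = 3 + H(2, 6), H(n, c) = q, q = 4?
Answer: 142884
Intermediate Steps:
H(n, c) = 4
E(m, l) = -9 + l**2 (E(m, l) = -9 + l*l = -9 + l**2)
J = 7 (J = 3 + 4 = 7)
D = 378 (D = ((-9 + 6**2)*(-2))*(7*(-1)) = ((-9 + 36)*(-2))*(-7) = (27*(-2))*(-7) = -54*(-7) = 378)
D**2 = 378**2 = 142884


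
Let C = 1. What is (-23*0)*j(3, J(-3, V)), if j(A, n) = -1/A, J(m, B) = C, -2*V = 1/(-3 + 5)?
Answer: 0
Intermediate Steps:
V = -¼ (V = -1/(2*(-3 + 5)) = -½/2 = -½*½ = -¼ ≈ -0.25000)
J(m, B) = 1
(-23*0)*j(3, J(-3, V)) = (-23*0)*(-1/3) = 0*(-1*⅓) = 0*(-⅓) = 0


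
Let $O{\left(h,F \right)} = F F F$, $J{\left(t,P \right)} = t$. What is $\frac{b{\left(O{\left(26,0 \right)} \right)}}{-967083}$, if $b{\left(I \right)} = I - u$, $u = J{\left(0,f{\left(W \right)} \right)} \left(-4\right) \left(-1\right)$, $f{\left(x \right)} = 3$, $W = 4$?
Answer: $0$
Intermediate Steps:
$u = 0$ ($u = 0 \left(-4\right) \left(-1\right) = 0 \left(-1\right) = 0$)
$O{\left(h,F \right)} = F^{3}$ ($O{\left(h,F \right)} = F^{2} F = F^{3}$)
$b{\left(I \right)} = I$ ($b{\left(I \right)} = I - 0 = I + 0 = I$)
$\frac{b{\left(O{\left(26,0 \right)} \right)}}{-967083} = \frac{0^{3}}{-967083} = 0 \left(- \frac{1}{967083}\right) = 0$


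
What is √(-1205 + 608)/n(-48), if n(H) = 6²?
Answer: I*√597/36 ≈ 0.67871*I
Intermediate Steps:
n(H) = 36
√(-1205 + 608)/n(-48) = √(-1205 + 608)/36 = √(-597)*(1/36) = (I*√597)*(1/36) = I*√597/36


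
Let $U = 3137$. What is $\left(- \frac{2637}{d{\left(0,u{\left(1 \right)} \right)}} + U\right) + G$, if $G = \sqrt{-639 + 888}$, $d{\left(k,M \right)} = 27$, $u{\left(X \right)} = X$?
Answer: $\frac{9118}{3} + \sqrt{249} \approx 3055.1$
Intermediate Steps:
$G = \sqrt{249} \approx 15.78$
$\left(- \frac{2637}{d{\left(0,u{\left(1 \right)} \right)}} + U\right) + G = \left(- \frac{2637}{27} + 3137\right) + \sqrt{249} = \left(\left(-2637\right) \frac{1}{27} + 3137\right) + \sqrt{249} = \left(- \frac{293}{3} + 3137\right) + \sqrt{249} = \frac{9118}{3} + \sqrt{249}$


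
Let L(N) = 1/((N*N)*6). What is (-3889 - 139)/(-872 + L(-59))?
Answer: 84128808/18212591 ≈ 4.6193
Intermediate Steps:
L(N) = 1/(6*N²) (L(N) = 1/(N²*6) = 1/(6*N²))
(-3889 - 139)/(-872 + L(-59)) = (-3889 - 139)/(-872 + (⅙)/(-59)²) = -4028/(-872 + (⅙)*(1/3481)) = -4028/(-872 + 1/20886) = -4028/(-18212591/20886) = -4028*(-20886/18212591) = 84128808/18212591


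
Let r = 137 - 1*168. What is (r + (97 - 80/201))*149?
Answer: 1964714/201 ≈ 9774.7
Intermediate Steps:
r = -31 (r = 137 - 168 = -31)
(r + (97 - 80/201))*149 = (-31 + (97 - 80/201))*149 = (-31 + 19417/201)*149 = (13186/201)*149 = 1964714/201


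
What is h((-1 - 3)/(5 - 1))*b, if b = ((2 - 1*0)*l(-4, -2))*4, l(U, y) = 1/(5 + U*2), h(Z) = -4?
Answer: 32/3 ≈ 10.667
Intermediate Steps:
l(U, y) = 1/(5 + 2*U)
b = -8/3 (b = ((2 - 1*0)/(5 + 2*(-4)))*4 = ((2 + 0)/(5 - 8))*4 = (2/(-3))*4 = (2*(-1/3))*4 = -2/3*4 = -8/3 ≈ -2.6667)
h((-1 - 3)/(5 - 1))*b = -4*(-8/3) = 32/3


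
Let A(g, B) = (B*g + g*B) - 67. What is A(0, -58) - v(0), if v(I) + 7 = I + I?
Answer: -60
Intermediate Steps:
v(I) = -7 + 2*I (v(I) = -7 + (I + I) = -7 + 2*I)
A(g, B) = -67 + 2*B*g (A(g, B) = (B*g + B*g) - 67 = 2*B*g - 67 = -67 + 2*B*g)
A(0, -58) - v(0) = (-67 + 2*(-58)*0) - (-7 + 2*0) = (-67 + 0) - (-7 + 0) = -67 - 1*(-7) = -67 + 7 = -60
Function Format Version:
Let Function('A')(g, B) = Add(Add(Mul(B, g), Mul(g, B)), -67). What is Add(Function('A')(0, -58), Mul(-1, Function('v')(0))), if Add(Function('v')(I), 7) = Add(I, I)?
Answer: -60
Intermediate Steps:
Function('v')(I) = Add(-7, Mul(2, I)) (Function('v')(I) = Add(-7, Add(I, I)) = Add(-7, Mul(2, I)))
Function('A')(g, B) = Add(-67, Mul(2, B, g)) (Function('A')(g, B) = Add(Add(Mul(B, g), Mul(B, g)), -67) = Add(Mul(2, B, g), -67) = Add(-67, Mul(2, B, g)))
Add(Function('A')(0, -58), Mul(-1, Function('v')(0))) = Add(Add(-67, Mul(2, -58, 0)), Mul(-1, Add(-7, Mul(2, 0)))) = Add(Add(-67, 0), Mul(-1, Add(-7, 0))) = Add(-67, Mul(-1, -7)) = Add(-67, 7) = -60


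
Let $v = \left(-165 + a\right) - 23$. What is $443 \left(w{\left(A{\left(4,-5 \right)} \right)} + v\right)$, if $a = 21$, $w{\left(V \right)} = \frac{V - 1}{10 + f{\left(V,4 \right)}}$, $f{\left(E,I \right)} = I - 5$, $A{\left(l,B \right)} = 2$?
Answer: $- \frac{665386}{9} \approx -73932.0$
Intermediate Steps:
$f{\left(E,I \right)} = -5 + I$
$w{\left(V \right)} = - \frac{1}{9} + \frac{V}{9}$ ($w{\left(V \right)} = \frac{V - 1}{10 + \left(-5 + 4\right)} = \frac{-1 + V}{10 - 1} = \frac{-1 + V}{9} = \left(-1 + V\right) \frac{1}{9} = - \frac{1}{9} + \frac{V}{9}$)
$v = -167$ ($v = \left(-165 + 21\right) - 23 = -144 - 23 = -167$)
$443 \left(w{\left(A{\left(4,-5 \right)} \right)} + v\right) = 443 \left(\left(- \frac{1}{9} + \frac{1}{9} \cdot 2\right) - 167\right) = 443 \left(\left(- \frac{1}{9} + \frac{2}{9}\right) - 167\right) = 443 \left(\frac{1}{9} - 167\right) = 443 \left(- \frac{1502}{9}\right) = - \frac{665386}{9}$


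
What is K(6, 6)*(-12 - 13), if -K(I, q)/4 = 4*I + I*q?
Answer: 6000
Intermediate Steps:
K(I, q) = -16*I - 4*I*q (K(I, q) = -4*(4*I + I*q) = -16*I - 4*I*q)
K(6, 6)*(-12 - 13) = (-4*6*(4 + 6))*(-12 - 13) = -4*6*10*(-25) = -240*(-25) = 6000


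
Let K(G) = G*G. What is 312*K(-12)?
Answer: 44928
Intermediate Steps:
K(G) = G²
312*K(-12) = 312*(-12)² = 312*144 = 44928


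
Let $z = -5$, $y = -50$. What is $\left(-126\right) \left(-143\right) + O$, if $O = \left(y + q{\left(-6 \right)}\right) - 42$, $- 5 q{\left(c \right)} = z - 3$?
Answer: $\frac{89638}{5} \approx 17928.0$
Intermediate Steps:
$q{\left(c \right)} = \frac{8}{5}$ ($q{\left(c \right)} = - \frac{-5 - 3}{5} = \left(- \frac{1}{5}\right) \left(-8\right) = \frac{8}{5}$)
$O = - \frac{452}{5}$ ($O = \left(-50 + \frac{8}{5}\right) - 42 = - \frac{242}{5} - 42 = - \frac{452}{5} \approx -90.4$)
$\left(-126\right) \left(-143\right) + O = \left(-126\right) \left(-143\right) - \frac{452}{5} = 18018 - \frac{452}{5} = \frac{89638}{5}$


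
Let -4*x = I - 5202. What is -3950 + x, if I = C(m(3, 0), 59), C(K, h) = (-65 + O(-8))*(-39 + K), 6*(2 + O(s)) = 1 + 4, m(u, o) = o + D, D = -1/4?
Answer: -316681/96 ≈ -3298.8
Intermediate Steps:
D = -¼ (D = -1*¼ = -¼ ≈ -0.25000)
m(u, o) = -¼ + o (m(u, o) = o - ¼ = -¼ + o)
O(s) = -7/6 (O(s) = -2 + (1 + 4)/6 = -2 + (⅙)*5 = -2 + ⅚ = -7/6)
C(K, h) = 5161/2 - 397*K/6 (C(K, h) = (-65 - 7/6)*(-39 + K) = -397*(-39 + K)/6 = 5161/2 - 397*K/6)
I = 62329/24 (I = 5161/2 - 397*(-¼ + 0)/6 = 5161/2 - 397/6*(-¼) = 5161/2 + 397/24 = 62329/24 ≈ 2597.0)
x = 62519/96 (x = -(62329/24 - 5202)/4 = -¼*(-62519/24) = 62519/96 ≈ 651.24)
-3950 + x = -3950 + 62519/96 = -316681/96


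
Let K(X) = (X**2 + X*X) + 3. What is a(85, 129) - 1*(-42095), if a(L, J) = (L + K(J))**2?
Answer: 1113598995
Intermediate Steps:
K(X) = 3 + 2*X**2 (K(X) = (X**2 + X**2) + 3 = 2*X**2 + 3 = 3 + 2*X**2)
a(L, J) = (3 + L + 2*J**2)**2 (a(L, J) = (L + (3 + 2*J**2))**2 = (3 + L + 2*J**2)**2)
a(85, 129) - 1*(-42095) = (3 + 85 + 2*129**2)**2 - 1*(-42095) = (3 + 85 + 2*16641)**2 + 42095 = (3 + 85 + 33282)**2 + 42095 = 33370**2 + 42095 = 1113556900 + 42095 = 1113598995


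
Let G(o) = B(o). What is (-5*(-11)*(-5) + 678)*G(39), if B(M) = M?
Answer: 15717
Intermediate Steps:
G(o) = o
(-5*(-11)*(-5) + 678)*G(39) = (-5*(-11)*(-5) + 678)*39 = (55*(-5) + 678)*39 = (-275 + 678)*39 = 403*39 = 15717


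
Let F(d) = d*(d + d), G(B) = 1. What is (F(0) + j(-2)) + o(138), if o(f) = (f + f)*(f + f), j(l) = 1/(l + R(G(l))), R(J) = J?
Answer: 76175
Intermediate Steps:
j(l) = 1/(1 + l) (j(l) = 1/(l + 1) = 1/(1 + l))
F(d) = 2*d² (F(d) = d*(2*d) = 2*d²)
o(f) = 4*f² (o(f) = (2*f)*(2*f) = 4*f²)
(F(0) + j(-2)) + o(138) = (2*0² + 1/(1 - 2)) + 4*138² = (2*0 + 1/(-1)) + 4*19044 = (0 - 1) + 76176 = -1 + 76176 = 76175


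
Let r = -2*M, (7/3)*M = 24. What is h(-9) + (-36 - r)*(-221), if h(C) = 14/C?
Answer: 214714/63 ≈ 3408.2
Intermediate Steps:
M = 72/7 (M = (3/7)*24 = 72/7 ≈ 10.286)
r = -144/7 (r = -2*72/7 = -144/7 ≈ -20.571)
h(-9) + (-36 - r)*(-221) = 14/(-9) + (-36 - 1*(-144/7))*(-221) = 14*(-⅑) + (-36 + 144/7)*(-221) = -14/9 - 108/7*(-221) = -14/9 + 23868/7 = 214714/63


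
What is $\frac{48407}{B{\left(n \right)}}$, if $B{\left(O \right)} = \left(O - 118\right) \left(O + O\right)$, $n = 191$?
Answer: $\frac{48407}{27886} \approx 1.7359$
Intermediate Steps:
$B{\left(O \right)} = 2 O \left(-118 + O\right)$ ($B{\left(O \right)} = \left(-118 + O\right) 2 O = 2 O \left(-118 + O\right)$)
$\frac{48407}{B{\left(n \right)}} = \frac{48407}{2 \cdot 191 \left(-118 + 191\right)} = \frac{48407}{2 \cdot 191 \cdot 73} = \frac{48407}{27886}$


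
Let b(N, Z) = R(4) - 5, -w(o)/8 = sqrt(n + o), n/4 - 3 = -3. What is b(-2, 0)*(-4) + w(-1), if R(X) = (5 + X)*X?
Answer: -124 - 8*I ≈ -124.0 - 8.0*I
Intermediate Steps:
n = 0 (n = 12 + 4*(-3) = 12 - 12 = 0)
R(X) = X*(5 + X)
w(o) = -8*sqrt(o) (w(o) = -8*sqrt(0 + o) = -8*sqrt(o))
b(N, Z) = 31 (b(N, Z) = 4*(5 + 4) - 5 = 4*9 - 5 = 36 - 5 = 31)
b(-2, 0)*(-4) + w(-1) = 31*(-4) - 8*I = -124 - 8*I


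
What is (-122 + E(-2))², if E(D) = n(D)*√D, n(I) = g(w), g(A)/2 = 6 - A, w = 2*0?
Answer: 14596 - 2928*I*√2 ≈ 14596.0 - 4140.8*I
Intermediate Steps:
w = 0
g(A) = 12 - 2*A (g(A) = 2*(6 - A) = 12 - 2*A)
n(I) = 12 (n(I) = 12 - 2*0 = 12 + 0 = 12)
E(D) = 12*√D
(-122 + E(-2))² = (-122 + 12*√(-2))² = (-122 + 12*(I*√2))² = (-122 + 12*I*√2)²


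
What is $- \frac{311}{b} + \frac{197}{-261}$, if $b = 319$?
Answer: $- \frac{4966}{2871} \approx -1.7297$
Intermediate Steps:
$- \frac{311}{b} + \frac{197}{-261} = - \frac{311}{319} + \frac{197}{-261} = \left(-311\right) \frac{1}{319} + 197 \left(- \frac{1}{261}\right) = - \frac{311}{319} - \frac{197}{261} = - \frac{4966}{2871}$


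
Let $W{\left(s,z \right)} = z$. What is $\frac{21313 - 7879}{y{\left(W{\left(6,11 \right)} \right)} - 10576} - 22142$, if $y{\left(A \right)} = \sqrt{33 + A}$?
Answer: $- \frac{619190781982}{27962933} - \frac{6717 \sqrt{11}}{27962933} \approx -22143.0$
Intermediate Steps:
$\frac{21313 - 7879}{y{\left(W{\left(6,11 \right)} \right)} - 10576} - 22142 = \frac{21313 - 7879}{\sqrt{33 + 11} - 10576} - 22142 = \frac{13434}{\sqrt{44} - 10576} - 22142 = \frac{13434}{2 \sqrt{11} - 10576} - 22142 = \frac{13434}{-10576 + 2 \sqrt{11}} - 22142 = -22142 + \frac{13434}{-10576 + 2 \sqrt{11}}$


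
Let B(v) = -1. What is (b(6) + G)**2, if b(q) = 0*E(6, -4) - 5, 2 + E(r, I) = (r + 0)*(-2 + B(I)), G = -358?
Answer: 131769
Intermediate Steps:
E(r, I) = -2 - 3*r (E(r, I) = -2 + (r + 0)*(-2 - 1) = -2 + r*(-3) = -2 - 3*r)
b(q) = -5 (b(q) = 0*(-2 - 3*6) - 5 = 0*(-2 - 18) - 5 = 0*(-20) - 5 = 0 - 5 = -5)
(b(6) + G)**2 = (-5 - 358)**2 = (-363)**2 = 131769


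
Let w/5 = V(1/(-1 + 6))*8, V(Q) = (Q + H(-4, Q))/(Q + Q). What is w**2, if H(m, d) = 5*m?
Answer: 3920400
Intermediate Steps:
V(Q) = (-20 + Q)/(2*Q) (V(Q) = (Q + 5*(-4))/(Q + Q) = (Q - 20)/((2*Q)) = (-20 + Q)*(1/(2*Q)) = (-20 + Q)/(2*Q))
w = -1980 (w = 5*(((-20 + 1/(-1 + 6))/(2*(1/(-1 + 6))))*8) = 5*(((-20 + 1/5)/(2*(1/5)))*8) = 5*(((1/2)*5*(-99/5))*8) = 5*(-99/2*8) = 5*(-396) = -1980)
w**2 = (-1980)**2 = 3920400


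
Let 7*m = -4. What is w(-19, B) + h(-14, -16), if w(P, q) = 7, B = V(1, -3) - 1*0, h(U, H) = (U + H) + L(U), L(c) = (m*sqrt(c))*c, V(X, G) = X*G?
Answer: -23 + 8*I*sqrt(14) ≈ -23.0 + 29.933*I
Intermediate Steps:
m = -4/7 (m = (1/7)*(-4) = -4/7 ≈ -0.57143)
V(X, G) = G*X
L(c) = -4*c**(3/2)/7 (L(c) = (-4*sqrt(c)/7)*c = -4*c**(3/2)/7)
h(U, H) = H + U - 4*U**(3/2)/7 (h(U, H) = (U + H) - 4*U**(3/2)/7 = (H + U) - 4*U**(3/2)/7 = H + U - 4*U**(3/2)/7)
B = -3 (B = -3*1 - 1*0 = -3 + 0 = -3)
w(-19, B) + h(-14, -16) = 7 + (-16 - 14 - (-8)*I*sqrt(14)) = 7 + (-16 - 14 + 8*I*sqrt(14)) = 7 + (-30 + 8*I*sqrt(14)) = -23 + 8*I*sqrt(14)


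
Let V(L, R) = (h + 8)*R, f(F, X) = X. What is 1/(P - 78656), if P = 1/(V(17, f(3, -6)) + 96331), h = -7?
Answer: -96325/7576539199 ≈ -1.2714e-5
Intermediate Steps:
V(L, R) = R (V(L, R) = (-7 + 8)*R = 1*R = R)
P = 1/96325 (P = 1/(-6 + 96331) = 1/96325 ≈ 1.0382e-5)
1/(P - 78656) = 1/(1/96325 - 78656) = 1/(-7576539199/96325) = -96325/7576539199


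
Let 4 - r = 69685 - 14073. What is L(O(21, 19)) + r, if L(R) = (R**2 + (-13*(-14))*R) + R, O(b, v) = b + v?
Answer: -46688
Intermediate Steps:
L(R) = R**2 + 183*R (L(R) = (R**2 + 182*R) + R = R**2 + 183*R)
r = -55608 (r = 4 - (69685 - 14073) = 4 - 1*55612 = 4 - 55612 = -55608)
L(O(21, 19)) + r = (21 + 19)*(183 + (21 + 19)) - 55608 = 40*(183 + 40) - 55608 = 40*223 - 55608 = 8920 - 55608 = -46688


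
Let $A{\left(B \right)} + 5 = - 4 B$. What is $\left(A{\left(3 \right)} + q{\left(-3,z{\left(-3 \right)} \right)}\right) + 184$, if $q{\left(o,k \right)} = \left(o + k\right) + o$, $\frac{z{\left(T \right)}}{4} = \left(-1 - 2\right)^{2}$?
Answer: $197$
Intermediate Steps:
$A{\left(B \right)} = -5 - 4 B$
$z{\left(T \right)} = 36$ ($z{\left(T \right)} = 4 \left(-1 - 2\right)^{2} = 4 \left(-3\right)^{2} = 4 \cdot 9 = 36$)
$q{\left(o,k \right)} = k + 2 o$ ($q{\left(o,k \right)} = \left(k + o\right) + o = k + 2 o$)
$\left(A{\left(3 \right)} + q{\left(-3,z{\left(-3 \right)} \right)}\right) + 184 = \left(\left(-5 - 12\right) + \left(36 + 2 \left(-3\right)\right)\right) + 184 = \left(\left(-5 - 12\right) + \left(36 - 6\right)\right) + 184 = \left(-17 + 30\right) + 184 = 13 + 184 = 197$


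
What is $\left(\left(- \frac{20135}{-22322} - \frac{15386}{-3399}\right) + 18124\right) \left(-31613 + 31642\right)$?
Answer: $\frac{39890215616441}{75872478} \approx 5.2575 \cdot 10^{5}$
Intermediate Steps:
$\left(\left(- \frac{20135}{-22322} - \frac{15386}{-3399}\right) + 18124\right) \left(-31613 + 31642\right) = \left(\left(\left(-20135\right) \left(- \frac{1}{22322}\right) - - \frac{15386}{3399}\right) + 18124\right) 29 = \left(\left(\frac{20135}{22322} + \frac{15386}{3399}\right) + 18124\right) 29 = \left(\frac{411885157}{75872478} + 18124\right) 29 = \frac{1375524676429}{75872478} \cdot 29 = \frac{39890215616441}{75872478}$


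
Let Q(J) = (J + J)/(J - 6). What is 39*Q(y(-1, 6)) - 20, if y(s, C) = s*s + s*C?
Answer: 170/11 ≈ 15.455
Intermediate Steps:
y(s, C) = s**2 + C*s
Q(J) = 2*J/(-6 + J) (Q(J) = (2*J)/(-6 + J) = 2*J/(-6 + J))
39*Q(y(-1, 6)) - 20 = 39*(2*(-(6 - 1))/(-6 - (6 - 1))) - 20 = 39*(2*(-1*5)/(-6 - 1*5)) - 20 = 39*(2*(-5)/(-6 - 5)) - 20 = 39*(2*(-5)/(-11)) - 20 = 39*(2*(-5)*(-1/11)) - 20 = 39*(10/11) - 20 = 390/11 - 20 = 170/11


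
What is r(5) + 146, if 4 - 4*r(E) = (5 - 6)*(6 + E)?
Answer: 599/4 ≈ 149.75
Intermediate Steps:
r(E) = 5/2 + E/4 (r(E) = 1 - (5 - 6)*(6 + E)/4 = 1 - (-1)*(6 + E)/4 = 1 - (-6 - E)/4 = 1 + (3/2 + E/4) = 5/2 + E/4)
r(5) + 146 = (5/2 + (¼)*5) + 146 = (5/2 + 5/4) + 146 = 15/4 + 146 = 599/4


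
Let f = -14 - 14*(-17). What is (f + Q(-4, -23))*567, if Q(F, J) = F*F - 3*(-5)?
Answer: 144585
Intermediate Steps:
f = 224 (f = -14 + 238 = 224)
Q(F, J) = 15 + F**2 (Q(F, J) = F**2 + 15 = 15 + F**2)
(f + Q(-4, -23))*567 = (224 + (15 + (-4)**2))*567 = (224 + (15 + 16))*567 = (224 + 31)*567 = 255*567 = 144585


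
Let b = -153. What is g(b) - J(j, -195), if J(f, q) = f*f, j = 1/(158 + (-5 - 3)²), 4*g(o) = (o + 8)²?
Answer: 64762256/12321 ≈ 5256.3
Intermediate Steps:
g(o) = (8 + o)²/4 (g(o) = (o + 8)²/4 = (8 + o)²/4)
j = 1/222 (j = 1/(158 + (-8)²) = 1/(158 + 64) = 1/222 ≈ 0.0045045)
J(f, q) = f²
g(b) - J(j, -195) = (8 - 153)²/4 - (1/222)² = (¼)*(-145)² - 1*1/49284 = (¼)*21025 - 1/49284 = 21025/4 - 1/49284 = 64762256/12321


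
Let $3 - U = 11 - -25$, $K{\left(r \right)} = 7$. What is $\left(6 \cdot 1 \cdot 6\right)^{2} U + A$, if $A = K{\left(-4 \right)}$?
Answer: $-42761$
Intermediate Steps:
$A = 7$
$U = -33$ ($U = 3 - \left(11 - -25\right) = 3 - \left(11 + 25\right) = 3 - 36 = -33$)
$\left(6 \cdot 1 \cdot 6\right)^{2} U + A = \left(6 \cdot 1 \cdot 6\right)^{2} \left(-33\right) + 7 = \left(6 \cdot 6\right)^{2} \left(-33\right) + 7 = 36^{2} \left(-33\right) + 7 = 1296 \left(-33\right) + 7 = -42768 + 7 = -42761$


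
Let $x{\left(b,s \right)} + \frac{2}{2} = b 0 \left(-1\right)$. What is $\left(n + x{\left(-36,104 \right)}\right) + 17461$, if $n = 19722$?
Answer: $37182$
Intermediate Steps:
$x{\left(b,s \right)} = -1$ ($x{\left(b,s \right)} = -1 + b 0 \left(-1\right) = -1 + 0 \left(-1\right) = -1 + 0 = -1$)
$\left(n + x{\left(-36,104 \right)}\right) + 17461 = \left(19722 - 1\right) + 17461 = 19721 + 17461 = 37182$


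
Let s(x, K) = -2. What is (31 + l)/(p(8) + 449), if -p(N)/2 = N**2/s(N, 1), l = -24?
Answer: 7/513 ≈ 0.013645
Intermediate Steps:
p(N) = N**2 (p(N) = -2*N**2/(-2) = -(-1)*N**2 = N**2)
(31 + l)/(p(8) + 449) = (31 - 24)/(8**2 + 449) = 7/(64 + 449) = 7/513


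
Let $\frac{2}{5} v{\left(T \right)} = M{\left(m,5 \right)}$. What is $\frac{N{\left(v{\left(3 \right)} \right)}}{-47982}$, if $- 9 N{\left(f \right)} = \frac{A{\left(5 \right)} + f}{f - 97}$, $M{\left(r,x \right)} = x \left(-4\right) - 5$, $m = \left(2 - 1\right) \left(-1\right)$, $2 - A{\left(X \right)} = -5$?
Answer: $\frac{37}{45918774} \approx 8.0577 \cdot 10^{-7}$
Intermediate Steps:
$A{\left(X \right)} = 7$ ($A{\left(X \right)} = 2 - -5 = 2 + 5 = 7$)
$m = -1$ ($m = 1 \left(-1\right) = -1$)
$M{\left(r,x \right)} = -5 - 4 x$ ($M{\left(r,x \right)} = - 4 x - 5 = -5 - 4 x$)
$v{\left(T \right)} = - \frac{125}{2}$ ($v{\left(T \right)} = \frac{5 \left(-5 - 20\right)}{2} = \frac{5}{2} \left(-25\right) = - \frac{125}{2}$)
$N{\left(f \right)} = - \frac{7 + f}{9 \left(-97 + f\right)}$ ($N{\left(f \right)} = - \frac{\left(7 + f\right) \frac{1}{f - 97}}{9} = - \frac{\left(7 + f\right) \frac{1}{-97 + f}}{9} = - \frac{\frac{1}{-97 + f} \left(7 + f\right)}{9} = - \frac{7 + f}{9 \left(-97 + f\right)}$)
$\frac{N{\left(v{\left(3 \right)} \right)}}{-47982} = \frac{\frac{1}{9} \frac{1}{-97 - \frac{125}{2}} \left(-7 - - \frac{125}{2}\right)}{-47982} = \frac{-7 + \frac{125}{2}}{9 \left(- \frac{319}{2}\right)} \left(- \frac{1}{47982}\right) = \frac{1}{9} \left(- \frac{2}{319}\right) \frac{111}{2} \left(- \frac{1}{47982}\right) = \left(- \frac{37}{957}\right) \left(- \frac{1}{47982}\right) = \frac{37}{45918774}$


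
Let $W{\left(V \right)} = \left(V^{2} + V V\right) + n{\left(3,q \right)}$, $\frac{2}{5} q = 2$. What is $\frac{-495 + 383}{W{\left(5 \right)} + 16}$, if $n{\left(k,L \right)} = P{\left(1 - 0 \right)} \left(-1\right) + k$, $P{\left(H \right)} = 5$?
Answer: $- \frac{7}{4} \approx -1.75$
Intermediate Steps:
$q = 5$ ($q = \frac{5}{2} \cdot 2 = 5$)
$n{\left(k,L \right)} = -5 + k$ ($n{\left(k,L \right)} = 5 \left(-1\right) + k = -5 + k$)
$W{\left(V \right)} = -2 + 2 V^{2}$ ($W{\left(V \right)} = \left(V^{2} + V V\right) + \left(-5 + 3\right) = \left(V^{2} + V^{2}\right) - 2 = 2 V^{2} - 2 = -2 + 2 V^{2}$)
$\frac{-495 + 383}{W{\left(5 \right)} + 16} = \frac{-495 + 383}{\left(-2 + 2 \cdot 5^{2}\right) + 16} = - \frac{112}{\left(-2 + 2 \cdot 25\right) + 16} = - \frac{112}{\left(-2 + 50\right) + 16} = - \frac{112}{48 + 16} = - \frac{112}{64} = \left(-112\right) \frac{1}{64} = - \frac{7}{4}$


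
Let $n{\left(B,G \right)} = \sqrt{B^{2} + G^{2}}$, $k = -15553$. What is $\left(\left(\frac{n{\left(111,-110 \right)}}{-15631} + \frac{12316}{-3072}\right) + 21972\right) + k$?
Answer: $\frac{4926713}{768} - \frac{\sqrt{24421}}{15631} \approx 6415.0$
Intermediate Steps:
$\left(\left(\frac{n{\left(111,-110 \right)}}{-15631} + \frac{12316}{-3072}\right) + 21972\right) + k = \left(\left(\frac{\sqrt{111^{2} + \left(-110\right)^{2}}}{-15631} + \frac{12316}{-3072}\right) + 21972\right) - 15553 = \left(\left(\sqrt{12321 + 12100} \left(- \frac{1}{15631}\right) + 12316 \left(- \frac{1}{3072}\right)\right) + 21972\right) - 15553 = \left(\left(\sqrt{24421} \left(- \frac{1}{15631}\right) - \frac{3079}{768}\right) + 21972\right) - 15553 = \left(\left(- \frac{\sqrt{24421}}{15631} - \frac{3079}{768}\right) + 21972\right) - 15553 = \left(\left(- \frac{3079}{768} - \frac{\sqrt{24421}}{15631}\right) + 21972\right) - 15553 = \left(\frac{16871417}{768} - \frac{\sqrt{24421}}{15631}\right) - 15553 = \frac{4926713}{768} - \frac{\sqrt{24421}}{15631}$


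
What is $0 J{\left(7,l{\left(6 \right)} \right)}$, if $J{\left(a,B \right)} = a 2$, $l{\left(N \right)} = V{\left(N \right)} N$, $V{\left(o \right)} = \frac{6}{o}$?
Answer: $0$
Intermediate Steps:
$l{\left(N \right)} = 6$ ($l{\left(N \right)} = \frac{6}{N} N = 6$)
$J{\left(a,B \right)} = 2 a$
$0 J{\left(7,l{\left(6 \right)} \right)} = 0 \cdot 2 \cdot 7 = 0 \cdot 14 = 0$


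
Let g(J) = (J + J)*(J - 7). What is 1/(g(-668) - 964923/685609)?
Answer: 685609/618281231277 ≈ 1.1089e-6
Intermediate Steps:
g(J) = 2*J*(-7 + J) (g(J) = (2*J)*(-7 + J) = 2*J*(-7 + J))
1/(g(-668) - 964923/685609) = 1/(2*(-668)*(-7 - 668) - 964923/685609) = 1/(2*(-668)*(-675) - 964923*1/685609) = 1/(901800 - 964923/685609) = 1/(618281231277/685609) = 685609/618281231277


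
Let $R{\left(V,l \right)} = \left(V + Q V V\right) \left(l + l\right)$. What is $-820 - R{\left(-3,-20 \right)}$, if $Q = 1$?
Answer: $-580$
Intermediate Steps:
$R{\left(V,l \right)} = 2 l \left(V + V^{2}\right)$ ($R{\left(V,l \right)} = \left(V + 1 V V\right) \left(l + l\right) = \left(V + V V\right) 2 l = \left(V + V^{2}\right) 2 l = 2 l \left(V + V^{2}\right)$)
$-820 - R{\left(-3,-20 \right)} = -820 - 2 \left(-3\right) \left(-20\right) \left(1 - 3\right) = -820 - 2 \left(-3\right) \left(-20\right) \left(-2\right) = -820 - -240 = -820 + 240 = -580$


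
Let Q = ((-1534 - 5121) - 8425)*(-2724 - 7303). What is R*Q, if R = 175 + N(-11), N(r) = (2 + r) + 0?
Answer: 25100388560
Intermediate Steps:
N(r) = 2 + r
Q = 151207160 (Q = (-6655 - 8425)*(-10027) = -15080*(-10027) = 151207160)
R = 166 (R = 175 + (2 - 11) = 175 - 9 = 166)
R*Q = 166*151207160 = 25100388560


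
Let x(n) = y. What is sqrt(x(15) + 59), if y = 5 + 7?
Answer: sqrt(71) ≈ 8.4261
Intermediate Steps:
y = 12
x(n) = 12
sqrt(x(15) + 59) = sqrt(12 + 59) = sqrt(71)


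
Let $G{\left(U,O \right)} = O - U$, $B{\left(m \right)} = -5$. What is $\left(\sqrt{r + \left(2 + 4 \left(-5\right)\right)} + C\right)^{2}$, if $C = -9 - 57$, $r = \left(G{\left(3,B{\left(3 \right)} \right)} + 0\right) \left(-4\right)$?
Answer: $\left(66 - \sqrt{14}\right)^{2} \approx 3876.1$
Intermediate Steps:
$r = 32$ ($r = \left(\left(-5 - 3\right) + 0\right) \left(-4\right) = \left(-8 + 0\right) \left(-4\right) = \left(-8\right) \left(-4\right) = 32$)
$C = -66$ ($C = -9 - 57 = -66$)
$\left(\sqrt{r + \left(2 + 4 \left(-5\right)\right)} + C\right)^{2} = \left(\sqrt{32 + \left(2 + 4 \left(-5\right)\right)} - 66\right)^{2} = \left(\sqrt{32 + \left(2 - 20\right)} - 66\right)^{2} = \left(\sqrt{32 - 18} - 66\right)^{2} = \left(\sqrt{14} - 66\right)^{2} = \left(-66 + \sqrt{14}\right)^{2}$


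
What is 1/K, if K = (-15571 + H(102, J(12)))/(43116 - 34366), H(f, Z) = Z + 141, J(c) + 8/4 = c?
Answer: -875/1542 ≈ -0.56744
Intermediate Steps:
J(c) = -2 + c
H(f, Z) = 141 + Z
K = -1542/875 (K = (-15571 + (141 + (-2 + 12)))/(43116 - 34366) = (-15571 + (141 + 10))/8750 = (-15571 + 151)*(1/8750) = -15420*1/8750 = -1542/875 ≈ -1.7623)
1/K = 1/(-1542/875) = -875/1542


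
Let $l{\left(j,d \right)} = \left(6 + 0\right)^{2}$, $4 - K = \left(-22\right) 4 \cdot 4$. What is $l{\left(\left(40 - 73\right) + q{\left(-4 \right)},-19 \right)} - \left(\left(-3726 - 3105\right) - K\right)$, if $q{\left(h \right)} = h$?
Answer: $7223$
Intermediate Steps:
$K = 356$ ($K = 4 - \left(-22\right) 4 \cdot 4 = 4 - \left(-88\right) 4 = 4 - -352 = 4 + 352 = 356$)
$l{\left(j,d \right)} = 36$ ($l{\left(j,d \right)} = 6^{2} = 36$)
$l{\left(\left(40 - 73\right) + q{\left(-4 \right)},-19 \right)} - \left(\left(-3726 - 3105\right) - K\right) = 36 - \left(\left(-3726 - 3105\right) - 356\right) = 36 - \left(-6831 - 356\right) = 36 - -7187 = 36 + 7187 = 7223$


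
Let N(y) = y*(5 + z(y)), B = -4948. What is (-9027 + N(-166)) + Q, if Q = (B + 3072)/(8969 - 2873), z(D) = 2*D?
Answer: 68968151/1524 ≈ 45255.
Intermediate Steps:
N(y) = y*(5 + 2*y)
Q = -469/1524 (Q = (-4948 + 3072)/(8969 - 2873) = -1876/6096 = -1876*1/6096 = -469/1524 ≈ -0.30774)
(-9027 + N(-166)) + Q = (-9027 - 166*(5 + 2*(-166))) - 469/1524 = (-9027 - 166*(5 - 332)) - 469/1524 = (-9027 - 166*(-327)) - 469/1524 = (-9027 + 54282) - 469/1524 = 45255 - 469/1524 = 68968151/1524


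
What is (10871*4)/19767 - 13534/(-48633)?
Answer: 794094650/320442837 ≈ 2.4781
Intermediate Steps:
(10871*4)/19767 - 13534/(-48633) = 43484*(1/19767) - 13534*(-1/48633) = 43484/19767 + 13534/48633 = 794094650/320442837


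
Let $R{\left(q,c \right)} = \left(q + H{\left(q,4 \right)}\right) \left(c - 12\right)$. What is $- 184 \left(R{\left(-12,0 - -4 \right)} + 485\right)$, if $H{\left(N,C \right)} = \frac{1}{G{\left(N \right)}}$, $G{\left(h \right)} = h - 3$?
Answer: $- \frac{1605032}{15} \approx -1.07 \cdot 10^{5}$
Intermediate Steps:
$G{\left(h \right)} = -3 + h$ ($G{\left(h \right)} = h - 3 = -3 + h$)
$H{\left(N,C \right)} = \frac{1}{-3 + N}$
$R{\left(q,c \right)} = \left(-12 + c\right) \left(q + \frac{1}{-3 + q}\right)$ ($R{\left(q,c \right)} = \left(q + \frac{1}{-3 + q}\right) \left(c - 12\right) = \left(q + \frac{1}{-3 + q}\right) \left(-12 + c\right) = \left(-12 + c\right) \left(q + \frac{1}{-3 + q}\right)$)
$- 184 \left(R{\left(-12,0 - -4 \right)} + 485\right) = - 184 \left(\frac{-12 + \left(0 - -4\right) - 12 \left(-12 + \left(0 - -4\right)\right) \left(-3 - 12\right)}{-3 - 12} + 485\right) = - 184 \left(\frac{-12 + \left(0 + 4\right) - 12 \left(-12 + \left(0 + 4\right)\right) \left(-15\right)}{-15} + 485\right) = - 184 \left(- \frac{-12 + 4 - 12 \left(-12 + 4\right) \left(-15\right)}{15} + 485\right) = - 184 \left(- \frac{-12 + 4 - \left(-96\right) \left(-15\right)}{15} + 485\right) = - 184 \left(- \frac{-12 + 4 - 1440}{15} + 485\right) = - 184 \left(\left(- \frac{1}{15}\right) \left(-1448\right) + 485\right) = - 184 \left(\frac{1448}{15} + 485\right) = \left(-184\right) \frac{8723}{15} = - \frac{1605032}{15}$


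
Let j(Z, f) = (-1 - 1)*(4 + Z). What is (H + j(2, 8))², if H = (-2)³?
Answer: 400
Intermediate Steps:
j(Z, f) = -8 - 2*Z (j(Z, f) = -2*(4 + Z) = -8 - 2*Z)
H = -8
(H + j(2, 8))² = (-8 + (-8 - 2*2))² = (-8 + (-8 - 4))² = (-8 - 12)² = (-20)² = 400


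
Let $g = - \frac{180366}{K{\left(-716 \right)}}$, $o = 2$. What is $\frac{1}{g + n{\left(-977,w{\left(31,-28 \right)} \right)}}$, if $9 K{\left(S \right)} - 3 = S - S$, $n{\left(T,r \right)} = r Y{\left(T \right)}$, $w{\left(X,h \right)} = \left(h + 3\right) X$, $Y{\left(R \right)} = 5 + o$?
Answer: $- \frac{1}{546523} \approx -1.8297 \cdot 10^{-6}$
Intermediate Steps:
$Y{\left(R \right)} = 7$ ($Y{\left(R \right)} = 5 + 2 = 7$)
$w{\left(X,h \right)} = X \left(3 + h\right)$ ($w{\left(X,h \right)} = \left(3 + h\right) X = X \left(3 + h\right)$)
$n{\left(T,r \right)} = 7 r$ ($n{\left(T,r \right)} = r 7 = 7 r$)
$K{\left(S \right)} = \frac{1}{3}$ ($K{\left(S \right)} = \frac{1}{3} + \frac{S - S}{9} = \frac{1}{3} + \frac{1}{9} \cdot 0 = \frac{1}{3} + 0 = \frac{1}{3}$)
$g = -541098$ ($g = - 180366 \frac{1}{\frac{1}{3}} = \left(-180366\right) 3 = -541098$)
$\frac{1}{g + n{\left(-977,w{\left(31,-28 \right)} \right)}} = \frac{1}{-541098 + 7 \cdot 31 \left(3 - 28\right)} = \frac{1}{-541098 + 7 \cdot 31 \left(-25\right)} = \frac{1}{-541098 + 7 \left(-775\right)} = \frac{1}{-541098 - 5425} = \frac{1}{-546523} = - \frac{1}{546523}$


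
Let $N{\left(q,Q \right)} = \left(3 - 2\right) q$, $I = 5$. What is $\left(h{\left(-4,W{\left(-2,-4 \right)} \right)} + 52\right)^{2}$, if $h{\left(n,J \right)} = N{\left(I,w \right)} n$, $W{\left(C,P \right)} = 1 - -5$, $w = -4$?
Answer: $1024$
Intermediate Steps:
$N{\left(q,Q \right)} = q$ ($N{\left(q,Q \right)} = 1 q = q$)
$W{\left(C,P \right)} = 6$ ($W{\left(C,P \right)} = 1 + 5 = 6$)
$h{\left(n,J \right)} = 5 n$
$\left(h{\left(-4,W{\left(-2,-4 \right)} \right)} + 52\right)^{2} = \left(5 \left(-4\right) + 52\right)^{2} = \left(-20 + 52\right)^{2} = 32^{2} = 1024$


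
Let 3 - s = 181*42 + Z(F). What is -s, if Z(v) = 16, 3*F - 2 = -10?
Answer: 7615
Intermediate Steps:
F = -8/3 (F = ⅔ + (⅓)*(-10) = ⅔ - 10/3 = -8/3 ≈ -2.6667)
s = -7615 (s = 3 - (181*42 + 16) = 3 - (7602 + 16) = 3 - 1*7618 = 3 - 7618 = -7615)
-s = -1*(-7615) = 7615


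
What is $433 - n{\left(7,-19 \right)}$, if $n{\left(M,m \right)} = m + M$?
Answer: $445$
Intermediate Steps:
$n{\left(M,m \right)} = M + m$
$433 - n{\left(7,-19 \right)} = 433 - \left(7 - 19\right) = 433 - -12 = 433 + 12 = 445$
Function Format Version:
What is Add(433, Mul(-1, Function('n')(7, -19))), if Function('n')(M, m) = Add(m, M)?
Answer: 445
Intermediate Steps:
Function('n')(M, m) = Add(M, m)
Add(433, Mul(-1, Function('n')(7, -19))) = Add(433, Mul(-1, Add(7, -19))) = Add(433, Mul(-1, -12)) = Add(433, 12) = 445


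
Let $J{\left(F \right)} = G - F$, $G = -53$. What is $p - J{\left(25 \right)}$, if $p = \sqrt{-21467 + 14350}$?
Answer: $78 + i \sqrt{7117} \approx 78.0 + 84.362 i$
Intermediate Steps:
$J{\left(F \right)} = -53 - F$
$p = i \sqrt{7117}$ ($p = \sqrt{-7117} = i \sqrt{7117} \approx 84.362 i$)
$p - J{\left(25 \right)} = i \sqrt{7117} - \left(-53 - 25\right) = i \sqrt{7117} - -78 = i \sqrt{7117} + 78 = 78 + i \sqrt{7117}$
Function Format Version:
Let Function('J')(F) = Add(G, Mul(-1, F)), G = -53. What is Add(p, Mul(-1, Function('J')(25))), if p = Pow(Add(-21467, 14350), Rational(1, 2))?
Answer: Add(78, Mul(I, Pow(7117, Rational(1, 2)))) ≈ Add(78.000, Mul(84.362, I))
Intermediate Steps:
Function('J')(F) = Add(-53, Mul(-1, F))
p = Mul(I, Pow(7117, Rational(1, 2))) (p = Pow(-7117, Rational(1, 2)) = Mul(I, Pow(7117, Rational(1, 2))) ≈ Mul(84.362, I))
Add(p, Mul(-1, Function('J')(25))) = Add(Mul(I, Pow(7117, Rational(1, 2))), Mul(-1, Add(-53, Mul(-1, 25)))) = Add(Mul(I, Pow(7117, Rational(1, 2))), Mul(-1, Add(-53, -25))) = Add(Mul(I, Pow(7117, Rational(1, 2))), Mul(-1, -78)) = Add(Mul(I, Pow(7117, Rational(1, 2))), 78) = Add(78, Mul(I, Pow(7117, Rational(1, 2))))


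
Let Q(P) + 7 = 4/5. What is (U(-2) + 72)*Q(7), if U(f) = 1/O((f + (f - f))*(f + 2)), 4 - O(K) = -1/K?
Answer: -2232/5 ≈ -446.40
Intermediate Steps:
O(K) = 4 + 1/K (O(K) = 4 - (-1)/K = 4 + 1/K)
Q(P) = -31/5 (Q(P) = -7 + 4/5 = -7 + 4*(⅕) = -7 + ⅘ = -31/5)
U(f) = 1/(4 + 1/(f*(2 + f))) (U(f) = 1/(4 + 1/((f + (f - f))*(f + 2))) = 1/(4 + 1/((f + 0)*(2 + f))) = 1/(4 + 1/(f*(2 + f))))
(U(-2) + 72)*Q(7) = (-2*(2 - 2)/(1 + 4*(-2)*(2 - 2)) + 72)*(-31/5) = (-2*0/(1 + 4*(-2)*0) + 72)*(-31/5) = (-2*0/(1 + 0) + 72)*(-31/5) = (-2*0/1 + 72)*(-31/5) = (-2*1*0 + 72)*(-31/5) = (0 + 72)*(-31/5) = 72*(-31/5) = -2232/5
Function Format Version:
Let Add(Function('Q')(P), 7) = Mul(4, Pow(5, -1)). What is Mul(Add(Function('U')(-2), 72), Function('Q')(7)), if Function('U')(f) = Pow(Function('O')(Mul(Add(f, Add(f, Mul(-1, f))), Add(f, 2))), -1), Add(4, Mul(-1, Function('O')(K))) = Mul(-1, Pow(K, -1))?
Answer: Rational(-2232, 5) ≈ -446.40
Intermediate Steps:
Function('O')(K) = Add(4, Pow(K, -1)) (Function('O')(K) = Add(4, Mul(-1, Mul(-1, Pow(K, -1)))) = Add(4, Pow(K, -1)))
Function('Q')(P) = Rational(-31, 5) (Function('Q')(P) = Add(-7, Mul(4, Pow(5, -1))) = Add(-7, Mul(4, Rational(1, 5))) = Add(-7, Rational(4, 5)) = Rational(-31, 5))
Function('U')(f) = Pow(Add(4, Mul(Pow(f, -1), Pow(Add(2, f), -1))), -1) (Function('U')(f) = Pow(Add(4, Pow(Mul(Add(f, Add(f, Mul(-1, f))), Add(f, 2)), -1)), -1) = Pow(Add(4, Pow(Mul(Add(f, 0), Add(2, f)), -1)), -1) = Pow(Add(4, Pow(Mul(f, Add(2, f)), -1)), -1) = Pow(Add(4, Mul(Pow(f, -1), Pow(Add(2, f), -1))), -1))
Mul(Add(Function('U')(-2), 72), Function('Q')(7)) = Mul(Add(Mul(-2, Pow(Add(1, Mul(4, -2, Add(2, -2))), -1), Add(2, -2)), 72), Rational(-31, 5)) = Mul(Add(Mul(-2, Pow(Add(1, Mul(4, -2, 0)), -1), 0), 72), Rational(-31, 5)) = Mul(Add(Mul(-2, Pow(Add(1, 0), -1), 0), 72), Rational(-31, 5)) = Mul(Add(Mul(-2, Pow(1, -1), 0), 72), Rational(-31, 5)) = Mul(Add(Mul(-2, 1, 0), 72), Rational(-31, 5)) = Mul(Add(0, 72), Rational(-31, 5)) = Mul(72, Rational(-31, 5)) = Rational(-2232, 5)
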